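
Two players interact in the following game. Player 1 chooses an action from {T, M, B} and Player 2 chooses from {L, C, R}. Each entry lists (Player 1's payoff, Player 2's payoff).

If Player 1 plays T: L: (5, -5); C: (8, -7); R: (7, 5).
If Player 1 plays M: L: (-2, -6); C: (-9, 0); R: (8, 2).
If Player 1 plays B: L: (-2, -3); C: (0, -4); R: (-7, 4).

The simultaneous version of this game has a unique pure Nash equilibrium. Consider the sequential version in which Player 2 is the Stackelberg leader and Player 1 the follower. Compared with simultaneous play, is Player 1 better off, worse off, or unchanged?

unchanged

Solve by backward induction (Player 2 leads).
- L: Player 1 compares 5, -2, -2 and picks T; Player 2 would get -5.
- C: Player 1 compares 8, -9, 0 and picks T; Player 2 would get -7.
- R: Player 1 compares 7, 8, -7 and picks M; Player 2 would get 2.
Player 2's induced payoffs are -5, -7, 2, so Player 2 commits to R. Subgame-perfect outcome: (M, R) with payoffs (8, 2).
For the simultaneous game, intersect best replies.
Player 1's best replies: L→T; C→T; R→M.
Player 2's best replies: T→R; M→R; B→R.
Only (M, R) has each player best-responding; Nash payoffs (8, 2).
Player 1 earns 8 sequentially versus 8 at the Nash outcome: unchanged.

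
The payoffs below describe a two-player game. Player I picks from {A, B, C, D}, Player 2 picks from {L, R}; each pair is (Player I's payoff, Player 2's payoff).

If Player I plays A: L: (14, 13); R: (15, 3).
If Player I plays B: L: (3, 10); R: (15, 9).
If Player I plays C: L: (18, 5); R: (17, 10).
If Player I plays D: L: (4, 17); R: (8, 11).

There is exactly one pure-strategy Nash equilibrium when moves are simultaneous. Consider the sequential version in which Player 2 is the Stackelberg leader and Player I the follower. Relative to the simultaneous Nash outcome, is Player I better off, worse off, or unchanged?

unchanged

Backward induction with Player 2 moving first.
- L → Player I plays C (best of 14, 3, 18, 4); Player 2 gets 5.
- R → Player I plays C (best of 15, 15, 17, 8); Player 2 gets 10.
Among 5, 10, the best is 10 at R. Subgame-perfect outcome: (C, R) with payoffs (17, 10).
Under simultaneous play:
Player I's best replies: L→C; R→C.
Player 2's best replies: A→L; B→L; C→R; D→L.
Only (C, R) has each player best-responding; Nash payoffs (17, 10).
Player I earns 17 sequentially versus 17 at the Nash outcome: unchanged.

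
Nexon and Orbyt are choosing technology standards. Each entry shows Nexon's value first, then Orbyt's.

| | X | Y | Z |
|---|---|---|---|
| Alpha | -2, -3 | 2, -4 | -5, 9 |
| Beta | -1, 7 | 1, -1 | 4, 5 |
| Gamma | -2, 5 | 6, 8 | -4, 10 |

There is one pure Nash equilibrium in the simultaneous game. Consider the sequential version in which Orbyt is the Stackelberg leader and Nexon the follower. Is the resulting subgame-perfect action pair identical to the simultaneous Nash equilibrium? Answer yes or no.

no

Nexon best-responds to each possible Orbyt move:
- X: BR = Beta, leader payoff 7.
- Y: BR = Gamma, leader payoff 8.
- Z: BR = Beta, leader payoff 5.
Orbyt's induced payoffs are 7, 8, 5, so Orbyt commits to Y. Subgame-perfect outcome: (Gamma, Y) with payoffs (6, 8).
Now find the simultaneous Nash equilibrium.
Nexon's best replies: X→Beta; Y→Gamma; Z→Beta.
Orbyt's best replies: Alpha→Z; Beta→X; Gamma→Z.
Only (Beta, X) has each player best-responding; Nash payoffs (-1, 7).
Sequential outcome (Gamma, Y) differs from the Nash profile (Beta, X).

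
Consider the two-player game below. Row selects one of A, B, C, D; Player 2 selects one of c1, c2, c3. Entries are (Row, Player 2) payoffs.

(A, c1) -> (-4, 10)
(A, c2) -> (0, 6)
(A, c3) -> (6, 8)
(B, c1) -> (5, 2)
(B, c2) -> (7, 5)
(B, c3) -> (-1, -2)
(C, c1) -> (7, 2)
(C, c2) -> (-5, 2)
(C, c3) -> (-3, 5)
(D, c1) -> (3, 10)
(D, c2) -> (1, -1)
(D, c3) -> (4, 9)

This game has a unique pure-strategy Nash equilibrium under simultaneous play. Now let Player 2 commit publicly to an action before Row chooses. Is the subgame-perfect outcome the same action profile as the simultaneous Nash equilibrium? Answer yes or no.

no

Row best-responds to each possible Player 2 move:
- c1: Row compares -4, 5, 7, 3 and picks C; Player 2 would get 2.
- c2: Row compares 0, 7, -5, 1 and picks B; Player 2 would get 5.
- c3: Row compares 6, -1, -3, 4 and picks A; Player 2 would get 8.
Among 2, 5, 8, the best is 8 at c3. Subgame-perfect outcome: (A, c3) with payoffs (6, 8).
For the simultaneous game, intersect best replies.
Row's best replies: c1→C; c2→B; c3→A.
Player 2's best replies: A→c1; B→c2; C→c3; D→c1.
The unique mutual best reply is (B, c2), giving (7, 5).
Sequential outcome (A, c3) differs from the Nash profile (B, c2).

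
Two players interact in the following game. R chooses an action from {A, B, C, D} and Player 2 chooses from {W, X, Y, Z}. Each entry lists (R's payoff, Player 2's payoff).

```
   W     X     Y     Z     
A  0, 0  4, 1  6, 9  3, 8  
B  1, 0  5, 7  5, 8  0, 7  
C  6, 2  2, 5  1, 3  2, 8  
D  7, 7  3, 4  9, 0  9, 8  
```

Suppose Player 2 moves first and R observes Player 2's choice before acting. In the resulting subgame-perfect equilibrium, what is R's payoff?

Solve by backward induction (Player 2 leads).
- W: R compares 0, 1, 6, 7 and picks D; Player 2 would get 7.
- X: R compares 4, 5, 2, 3 and picks B; Player 2 would get 7.
- Y: R compares 6, 5, 1, 9 and picks D; Player 2 would get 0.
- Z: R compares 3, 0, 2, 9 and picks D; Player 2 would get 8.
Player 2's induced payoffs are 7, 7, 0, 8, so Player 2 commits to Z. Subgame-perfect outcome: (D, Z) with payoffs (9, 8).

9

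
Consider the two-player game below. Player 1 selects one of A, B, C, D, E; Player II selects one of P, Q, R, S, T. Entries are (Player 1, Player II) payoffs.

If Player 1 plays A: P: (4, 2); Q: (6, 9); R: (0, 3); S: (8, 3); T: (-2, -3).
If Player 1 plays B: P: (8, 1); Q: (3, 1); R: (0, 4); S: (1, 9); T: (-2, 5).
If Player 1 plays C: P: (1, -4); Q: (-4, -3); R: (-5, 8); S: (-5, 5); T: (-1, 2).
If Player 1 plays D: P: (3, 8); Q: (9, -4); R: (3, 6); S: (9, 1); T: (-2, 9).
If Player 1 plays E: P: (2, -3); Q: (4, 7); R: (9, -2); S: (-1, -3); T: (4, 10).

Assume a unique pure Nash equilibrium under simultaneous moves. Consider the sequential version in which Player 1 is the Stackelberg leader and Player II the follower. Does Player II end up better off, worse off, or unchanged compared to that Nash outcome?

worse off

Solve by backward induction (Player 1 leads).
- A: Player II compares 2, 9, 3, 3, -3 and picks Q; Player 1 would get 6.
- B: Player II compares 1, 1, 4, 9, 5 and picks S; Player 1 would get 1.
- C: Player II compares -4, -3, 8, 5, 2 and picks R; Player 1 would get -5.
- D: Player II compares 8, -4, 6, 1, 9 and picks T; Player 1 would get -2.
- E: Player II compares -3, 7, -2, -3, 10 and picks T; Player 1 would get 4.
Maximizing over 6, 1, -5, -2, 4, Player 1 chooses A. Subgame-perfect outcome: (A, Q) with payoffs (6, 9).
For the simultaneous game, intersect best replies.
Player 1's best replies: P→B; Q→D; R→E; S→D; T→E.
Player II's best replies: A→Q; B→S; C→R; D→T; E→T.
The unique mutual best reply is (E, T), giving (4, 10).
Player II earns 9 sequentially versus 10 at the Nash outcome: worse off.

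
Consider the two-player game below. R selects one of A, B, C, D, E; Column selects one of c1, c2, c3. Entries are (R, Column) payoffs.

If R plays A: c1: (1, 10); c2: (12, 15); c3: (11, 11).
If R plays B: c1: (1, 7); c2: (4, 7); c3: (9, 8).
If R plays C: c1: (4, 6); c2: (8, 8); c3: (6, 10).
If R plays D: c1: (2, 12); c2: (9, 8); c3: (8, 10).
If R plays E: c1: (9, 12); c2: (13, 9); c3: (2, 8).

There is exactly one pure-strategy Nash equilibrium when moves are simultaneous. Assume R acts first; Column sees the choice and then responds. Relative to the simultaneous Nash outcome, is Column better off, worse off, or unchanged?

Column best-responds to each possible R move:
- A: BR = c2, leader payoff 12.
- B: BR = c3, leader payoff 9.
- C: BR = c3, leader payoff 6.
- D: BR = c1, leader payoff 2.
- E: BR = c1, leader payoff 9.
Maximizing over 12, 9, 6, 2, 9, R chooses A. Subgame-perfect outcome: (A, c2) with payoffs (12, 15).
For the simultaneous game, intersect best replies.
R's best replies: c1→E; c2→E; c3→A.
Column's best replies: A→c2; B→c3; C→c3; D→c1; E→c1.
Only (E, c1) has each player best-responding; Nash payoffs (9, 12).
Column earns 15 sequentially versus 12 at the Nash outcome: better off.

better off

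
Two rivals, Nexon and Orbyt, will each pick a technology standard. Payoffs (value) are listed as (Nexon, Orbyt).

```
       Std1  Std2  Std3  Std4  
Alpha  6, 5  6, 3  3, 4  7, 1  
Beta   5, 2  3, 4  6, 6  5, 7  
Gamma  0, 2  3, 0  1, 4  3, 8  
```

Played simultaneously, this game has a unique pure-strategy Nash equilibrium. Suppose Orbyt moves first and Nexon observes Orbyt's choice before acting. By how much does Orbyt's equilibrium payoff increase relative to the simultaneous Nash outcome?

Work backward from Nexon's decision.
- Std1: BR = Alpha, leader payoff 5.
- Std2: BR = Alpha, leader payoff 3.
- Std3: BR = Beta, leader payoff 6.
- Std4: BR = Alpha, leader payoff 1.
Among 5, 3, 6, 1, the best is 6 at Std3. Subgame-perfect outcome: (Beta, Std3) with payoffs (6, 6).
Now find the simultaneous Nash equilibrium.
Nexon's best replies: Std1→Alpha; Std2→Alpha; Std3→Beta; Std4→Alpha.
Orbyt's best replies: Alpha→Std1; Beta→Std4; Gamma→Std4.
The unique mutual best reply is (Alpha, Std1), giving (6, 5).
Orbyt's commitment gain: 6 − 5 = 1.

1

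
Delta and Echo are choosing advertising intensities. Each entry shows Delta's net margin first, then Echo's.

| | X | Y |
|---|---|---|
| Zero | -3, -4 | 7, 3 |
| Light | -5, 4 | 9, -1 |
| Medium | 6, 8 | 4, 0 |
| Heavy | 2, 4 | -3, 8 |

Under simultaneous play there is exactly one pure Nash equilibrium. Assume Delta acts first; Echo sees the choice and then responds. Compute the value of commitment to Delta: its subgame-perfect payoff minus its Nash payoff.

1

Echo best-responds to each possible Delta move:
- Zero: Echo compares -4, 3 and picks Y; Delta would get 7.
- Light: Echo compares 4, -1 and picks X; Delta would get -5.
- Medium: Echo compares 8, 0 and picks X; Delta would get 6.
- Heavy: Echo compares 4, 8 and picks Y; Delta would get -3.
Among 7, -5, 6, -3, the best is 7 at Zero. Subgame-perfect outcome: (Zero, Y) with payoffs (7, 3).
Now find the simultaneous Nash equilibrium.
Delta's best replies: X→Medium; Y→Light.
Echo's best replies: Zero→Y; Light→X; Medium→X; Heavy→Y.
The unique mutual best reply is (Medium, X), giving (6, 8).
Delta's commitment gain: 7 − 6 = 1.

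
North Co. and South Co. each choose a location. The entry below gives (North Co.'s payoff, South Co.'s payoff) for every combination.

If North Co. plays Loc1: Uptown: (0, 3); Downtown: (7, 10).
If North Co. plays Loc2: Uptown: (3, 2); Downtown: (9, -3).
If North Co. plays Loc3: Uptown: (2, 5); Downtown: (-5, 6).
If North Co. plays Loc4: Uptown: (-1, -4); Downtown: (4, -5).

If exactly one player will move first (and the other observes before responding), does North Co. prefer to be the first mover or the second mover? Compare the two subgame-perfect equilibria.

first

If North Co. leads: South Co.'s best replies are Loc1→Downtown, Loc2→Uptown, Loc3→Downtown, Loc4→Uptown; North Co.'s induced payoffs 7, 3, -5, -1; outcome (Loc1, Downtown), payoffs (7, 10).
If South Co. leads: North Co.'s best replies are Uptown→Loc2, Downtown→Loc2; South Co.'s induced payoffs 2, -3; outcome (Loc2, Uptown), payoffs (3, 2).
North Co. gets 7 moving first and 3 moving second, so North Co. prefers to move first.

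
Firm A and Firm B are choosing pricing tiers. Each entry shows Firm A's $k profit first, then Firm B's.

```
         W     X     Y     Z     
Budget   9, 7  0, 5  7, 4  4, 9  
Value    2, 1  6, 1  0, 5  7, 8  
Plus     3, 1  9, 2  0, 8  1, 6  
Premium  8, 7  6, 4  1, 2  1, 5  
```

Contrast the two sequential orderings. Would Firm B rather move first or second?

first

If Firm A leads: Firm B's best replies are Budget→Z, Value→Z, Plus→Y, Premium→W; Firm A's induced payoffs 4, 7, 0, 8; outcome (Premium, W), payoffs (8, 7).
If Firm B leads: Firm A's best replies are W→Budget, X→Plus, Y→Budget, Z→Value; Firm B's induced payoffs 7, 2, 4, 8; outcome (Value, Z), payoffs (7, 8).
Firm B gets 8 moving first and 7 moving second, so Firm B prefers to move first.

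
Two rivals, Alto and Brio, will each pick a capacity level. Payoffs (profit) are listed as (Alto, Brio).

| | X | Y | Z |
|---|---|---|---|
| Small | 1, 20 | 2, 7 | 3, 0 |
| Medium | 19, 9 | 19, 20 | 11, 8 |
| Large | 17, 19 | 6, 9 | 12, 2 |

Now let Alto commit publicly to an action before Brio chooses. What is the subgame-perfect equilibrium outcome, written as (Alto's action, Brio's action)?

(Medium, Y)

Solve by backward induction (Alto leads).
- Small: Brio compares 20, 7, 0 and picks X; Alto would get 1.
- Medium: Brio compares 9, 20, 8 and picks Y; Alto would get 19.
- Large: Brio compares 19, 9, 2 and picks X; Alto would get 17.
Maximizing over 1, 19, 17, Alto chooses Medium. Subgame-perfect outcome: (Medium, Y) with payoffs (19, 20).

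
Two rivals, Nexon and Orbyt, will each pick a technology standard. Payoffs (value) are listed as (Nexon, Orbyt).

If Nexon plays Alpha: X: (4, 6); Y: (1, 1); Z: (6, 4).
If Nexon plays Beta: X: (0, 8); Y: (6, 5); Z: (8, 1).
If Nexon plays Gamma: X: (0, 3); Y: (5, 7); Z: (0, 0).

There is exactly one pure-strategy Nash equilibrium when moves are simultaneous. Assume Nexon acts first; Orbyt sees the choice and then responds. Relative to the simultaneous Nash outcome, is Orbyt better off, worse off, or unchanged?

better off

Backward induction with Nexon moving first.
- Alpha: Orbyt compares 6, 1, 4 and picks X; Nexon would get 4.
- Beta: Orbyt compares 8, 5, 1 and picks X; Nexon would get 0.
- Gamma: Orbyt compares 3, 7, 0 and picks Y; Nexon would get 5.
Among 4, 0, 5, the best is 5 at Gamma. Subgame-perfect outcome: (Gamma, Y) with payoffs (5, 7).
Now find the simultaneous Nash equilibrium.
Nexon's best replies: X→Alpha; Y→Beta; Z→Beta.
Orbyt's best replies: Alpha→X; Beta→X; Gamma→Y.
The unique mutual best reply is (Alpha, X), giving (4, 6).
Orbyt earns 7 sequentially versus 6 at the Nash outcome: better off.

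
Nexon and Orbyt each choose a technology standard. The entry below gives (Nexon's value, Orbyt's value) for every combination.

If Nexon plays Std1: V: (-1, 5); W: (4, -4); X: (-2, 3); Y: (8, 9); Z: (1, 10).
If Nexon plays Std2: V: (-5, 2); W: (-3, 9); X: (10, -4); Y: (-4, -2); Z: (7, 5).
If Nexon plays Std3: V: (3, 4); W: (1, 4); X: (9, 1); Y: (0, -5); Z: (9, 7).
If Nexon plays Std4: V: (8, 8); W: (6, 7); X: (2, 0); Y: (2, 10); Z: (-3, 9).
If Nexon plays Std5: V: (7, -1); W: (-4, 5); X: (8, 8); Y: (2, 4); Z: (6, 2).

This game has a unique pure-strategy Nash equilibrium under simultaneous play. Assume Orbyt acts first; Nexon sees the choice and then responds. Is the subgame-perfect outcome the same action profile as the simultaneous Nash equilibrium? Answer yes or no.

no

Work backward from Nexon's decision.
- V → Nexon plays Std4 (best of -1, -5, 3, 8, 7); Orbyt gets 8.
- W → Nexon plays Std4 (best of 4, -3, 1, 6, -4); Orbyt gets 7.
- X → Nexon plays Std2 (best of -2, 10, 9, 2, 8); Orbyt gets -4.
- Y → Nexon plays Std1 (best of 8, -4, 0, 2, 2); Orbyt gets 9.
- Z → Nexon plays Std3 (best of 1, 7, 9, -3, 6); Orbyt gets 7.
Orbyt's induced payoffs are 8, 7, -4, 9, 7, so Orbyt commits to Y. Subgame-perfect outcome: (Std1, Y) with payoffs (8, 9).
Under simultaneous play:
Nexon's best replies: V→Std4; W→Std4; X→Std2; Y→Std1; Z→Std3.
Orbyt's best replies: Std1→Z; Std2→W; Std3→Z; Std4→Y; Std5→X.
The unique mutual best reply is (Std3, Z), giving (9, 7).
Sequential outcome (Std1, Y) differs from the Nash profile (Std3, Z).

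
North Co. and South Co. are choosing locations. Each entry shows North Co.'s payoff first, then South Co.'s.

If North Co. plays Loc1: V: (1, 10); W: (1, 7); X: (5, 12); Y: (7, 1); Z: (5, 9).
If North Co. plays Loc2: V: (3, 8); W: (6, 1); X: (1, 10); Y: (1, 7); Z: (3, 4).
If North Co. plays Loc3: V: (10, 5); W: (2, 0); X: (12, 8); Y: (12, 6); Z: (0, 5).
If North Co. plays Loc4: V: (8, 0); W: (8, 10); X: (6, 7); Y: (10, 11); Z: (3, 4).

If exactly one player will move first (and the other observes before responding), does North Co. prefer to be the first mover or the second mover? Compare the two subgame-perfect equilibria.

If North Co. leads: South Co.'s best replies are Loc1→X, Loc2→X, Loc3→X, Loc4→Y; North Co.'s induced payoffs 5, 1, 12, 10; outcome (Loc3, X), payoffs (12, 8).
If South Co. leads: North Co.'s best replies are V→Loc3, W→Loc4, X→Loc3, Y→Loc3, Z→Loc1; South Co.'s induced payoffs 5, 10, 8, 6, 9; outcome (Loc4, W), payoffs (8, 10).
North Co. gets 12 moving first and 8 moving second, so North Co. prefers to move first.

first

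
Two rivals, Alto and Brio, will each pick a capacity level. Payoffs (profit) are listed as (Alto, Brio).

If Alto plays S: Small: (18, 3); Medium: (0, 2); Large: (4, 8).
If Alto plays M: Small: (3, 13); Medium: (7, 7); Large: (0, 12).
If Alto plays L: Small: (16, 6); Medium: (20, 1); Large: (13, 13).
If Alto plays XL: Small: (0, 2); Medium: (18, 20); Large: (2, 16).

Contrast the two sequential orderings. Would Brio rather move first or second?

second

If Alto leads: Brio's best replies are S→Large, M→Small, L→Large, XL→Medium; Alto's induced payoffs 4, 3, 13, 18; outcome (XL, Medium), payoffs (18, 20).
If Brio leads: Alto's best replies are Small→S, Medium→L, Large→L; Brio's induced payoffs 3, 1, 13; outcome (L, Large), payoffs (13, 13).
Brio gets 13 moving first and 20 moving second, so Brio prefers to move second.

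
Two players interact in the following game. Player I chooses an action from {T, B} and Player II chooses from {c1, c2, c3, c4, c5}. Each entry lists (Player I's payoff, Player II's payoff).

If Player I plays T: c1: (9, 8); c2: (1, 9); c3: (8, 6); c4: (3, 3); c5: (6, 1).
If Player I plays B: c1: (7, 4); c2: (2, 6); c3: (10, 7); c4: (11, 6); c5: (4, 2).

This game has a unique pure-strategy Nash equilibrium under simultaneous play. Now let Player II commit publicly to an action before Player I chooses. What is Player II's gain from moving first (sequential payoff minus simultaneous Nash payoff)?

1

Player I best-responds to each possible Player II move:
- c1: Player I compares 9, 7 and picks T; Player II would get 8.
- c2: Player I compares 1, 2 and picks B; Player II would get 6.
- c3: Player I compares 8, 10 and picks B; Player II would get 7.
- c4: Player I compares 3, 11 and picks B; Player II would get 6.
- c5: Player I compares 6, 4 and picks T; Player II would get 1.
Player II's induced payoffs are 8, 6, 7, 6, 1, so Player II commits to c1. Subgame-perfect outcome: (T, c1) with payoffs (9, 8).
Under simultaneous play:
Player I's best replies: c1→T; c2→B; c3→B; c4→B; c5→T.
Player II's best replies: T→c2; B→c3.
Only (B, c3) has each player best-responding; Nash payoffs (10, 7).
Player II's commitment gain: 8 − 7 = 1.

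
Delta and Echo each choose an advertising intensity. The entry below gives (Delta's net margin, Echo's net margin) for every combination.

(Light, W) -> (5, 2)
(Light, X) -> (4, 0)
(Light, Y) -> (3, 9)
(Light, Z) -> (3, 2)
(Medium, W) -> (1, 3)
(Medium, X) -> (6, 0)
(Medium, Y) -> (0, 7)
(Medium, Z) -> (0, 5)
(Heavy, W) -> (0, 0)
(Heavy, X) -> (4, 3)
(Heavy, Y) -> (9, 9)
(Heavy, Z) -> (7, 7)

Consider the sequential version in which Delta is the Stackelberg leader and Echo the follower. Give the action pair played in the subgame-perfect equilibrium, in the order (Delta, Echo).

Echo best-responds to each possible Delta move:
- Light → Echo plays Y (best of 2, 0, 9, 2); Delta gets 3.
- Medium → Echo plays Y (best of 3, 0, 7, 5); Delta gets 0.
- Heavy → Echo plays Y (best of 0, 3, 9, 7); Delta gets 9.
Delta's induced payoffs are 3, 0, 9, so Delta commits to Heavy. Subgame-perfect outcome: (Heavy, Y) with payoffs (9, 9).

(Heavy, Y)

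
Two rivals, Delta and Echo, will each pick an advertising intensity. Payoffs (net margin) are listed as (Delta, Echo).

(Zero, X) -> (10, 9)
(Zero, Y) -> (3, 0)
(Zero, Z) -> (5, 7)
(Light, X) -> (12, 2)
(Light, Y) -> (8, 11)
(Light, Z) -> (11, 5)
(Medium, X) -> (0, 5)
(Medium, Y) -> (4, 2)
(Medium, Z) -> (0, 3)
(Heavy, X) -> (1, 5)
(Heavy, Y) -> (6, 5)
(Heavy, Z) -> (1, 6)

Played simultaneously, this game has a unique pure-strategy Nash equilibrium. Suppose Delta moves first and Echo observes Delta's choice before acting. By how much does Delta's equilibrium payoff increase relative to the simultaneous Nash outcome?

2

Echo best-responds to each possible Delta move:
- Zero: Echo compares 9, 0, 7 and picks X; Delta would get 10.
- Light: Echo compares 2, 11, 5 and picks Y; Delta would get 8.
- Medium: Echo compares 5, 2, 3 and picks X; Delta would get 0.
- Heavy: Echo compares 5, 5, 6 and picks Z; Delta would get 1.
Among 10, 8, 0, 1, the best is 10 at Zero. Subgame-perfect outcome: (Zero, X) with payoffs (10, 9).
For the simultaneous game, intersect best replies.
Delta's best replies: X→Light; Y→Light; Z→Light.
Echo's best replies: Zero→X; Light→Y; Medium→X; Heavy→Z.
Only (Light, Y) has each player best-responding; Nash payoffs (8, 11).
Delta's commitment gain: 10 − 8 = 2.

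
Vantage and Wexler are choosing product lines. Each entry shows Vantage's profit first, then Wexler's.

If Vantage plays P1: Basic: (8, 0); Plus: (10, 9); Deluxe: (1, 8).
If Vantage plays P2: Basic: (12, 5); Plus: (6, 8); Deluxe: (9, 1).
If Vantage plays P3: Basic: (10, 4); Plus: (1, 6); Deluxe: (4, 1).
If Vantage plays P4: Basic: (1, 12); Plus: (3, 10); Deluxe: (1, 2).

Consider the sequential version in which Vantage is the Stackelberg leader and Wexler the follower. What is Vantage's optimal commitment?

P1

Wexler best-responds to each possible Vantage move:
- P1: BR = Plus, leader payoff 10.
- P2: BR = Plus, leader payoff 6.
- P3: BR = Plus, leader payoff 1.
- P4: BR = Basic, leader payoff 1.
Among 10, 6, 1, 1, the best is 10 at P1. Subgame-perfect outcome: (P1, Plus) with payoffs (10, 9).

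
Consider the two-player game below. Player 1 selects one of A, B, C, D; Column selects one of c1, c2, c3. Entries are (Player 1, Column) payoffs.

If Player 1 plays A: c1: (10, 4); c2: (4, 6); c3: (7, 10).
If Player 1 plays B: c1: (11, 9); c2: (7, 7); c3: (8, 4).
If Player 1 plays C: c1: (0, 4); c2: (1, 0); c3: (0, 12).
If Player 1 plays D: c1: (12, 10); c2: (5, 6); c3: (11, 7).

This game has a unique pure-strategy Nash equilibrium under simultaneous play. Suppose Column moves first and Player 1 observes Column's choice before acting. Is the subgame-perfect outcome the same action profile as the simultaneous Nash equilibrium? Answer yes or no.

Backward induction with Column moving first.
- c1 → Player 1 plays D (best of 10, 11, 0, 12); Column gets 10.
- c2 → Player 1 plays B (best of 4, 7, 1, 5); Column gets 7.
- c3 → Player 1 plays D (best of 7, 8, 0, 11); Column gets 7.
Among 10, 7, 7, the best is 10 at c1. Subgame-perfect outcome: (D, c1) with payoffs (12, 10).
Now find the simultaneous Nash equilibrium.
Player 1's best replies: c1→D; c2→B; c3→D.
Column's best replies: A→c3; B→c1; C→c3; D→c1.
Only (D, c1) has each player best-responding; Nash payoffs (12, 10).
Sequential outcome (D, c1) coincides with the Nash profile (D, c1).

yes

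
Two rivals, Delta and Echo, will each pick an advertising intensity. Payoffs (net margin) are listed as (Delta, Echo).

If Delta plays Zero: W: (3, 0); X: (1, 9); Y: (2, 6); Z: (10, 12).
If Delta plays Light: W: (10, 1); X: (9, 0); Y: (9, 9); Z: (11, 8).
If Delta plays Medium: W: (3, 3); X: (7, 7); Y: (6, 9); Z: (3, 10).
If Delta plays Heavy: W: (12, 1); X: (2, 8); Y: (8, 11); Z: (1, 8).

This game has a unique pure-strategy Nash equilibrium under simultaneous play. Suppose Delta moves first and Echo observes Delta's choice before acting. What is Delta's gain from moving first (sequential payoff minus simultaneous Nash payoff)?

Backward induction with Delta moving first.
- Zero: BR = Z, leader payoff 10.
- Light: BR = Y, leader payoff 9.
- Medium: BR = Z, leader payoff 3.
- Heavy: BR = Y, leader payoff 8.
Among 10, 9, 3, 8, the best is 10 at Zero. Subgame-perfect outcome: (Zero, Z) with payoffs (10, 12).
Now find the simultaneous Nash equilibrium.
Delta's best replies: W→Heavy; X→Light; Y→Light; Z→Light.
Echo's best replies: Zero→Z; Light→Y; Medium→Z; Heavy→Y.
Only (Light, Y) has each player best-responding; Nash payoffs (9, 9).
Delta's commitment gain: 10 − 9 = 1.

1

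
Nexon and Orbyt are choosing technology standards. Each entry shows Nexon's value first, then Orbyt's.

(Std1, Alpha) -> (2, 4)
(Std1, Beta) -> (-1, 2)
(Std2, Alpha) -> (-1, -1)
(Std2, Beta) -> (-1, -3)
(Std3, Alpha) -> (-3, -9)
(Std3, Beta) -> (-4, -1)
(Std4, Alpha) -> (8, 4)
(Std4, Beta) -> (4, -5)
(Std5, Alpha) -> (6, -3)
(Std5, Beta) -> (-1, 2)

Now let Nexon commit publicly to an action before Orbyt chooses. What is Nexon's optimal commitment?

Std4

Orbyt best-responds to each possible Nexon move:
- Std1 → Orbyt plays Alpha (best of 4, 2); Nexon gets 2.
- Std2 → Orbyt plays Alpha (best of -1, -3); Nexon gets -1.
- Std3 → Orbyt plays Beta (best of -9, -1); Nexon gets -4.
- Std4 → Orbyt plays Alpha (best of 4, -5); Nexon gets 8.
- Std5 → Orbyt plays Beta (best of -3, 2); Nexon gets -1.
Maximizing over 2, -1, -4, 8, -1, Nexon chooses Std4. Subgame-perfect outcome: (Std4, Alpha) with payoffs (8, 4).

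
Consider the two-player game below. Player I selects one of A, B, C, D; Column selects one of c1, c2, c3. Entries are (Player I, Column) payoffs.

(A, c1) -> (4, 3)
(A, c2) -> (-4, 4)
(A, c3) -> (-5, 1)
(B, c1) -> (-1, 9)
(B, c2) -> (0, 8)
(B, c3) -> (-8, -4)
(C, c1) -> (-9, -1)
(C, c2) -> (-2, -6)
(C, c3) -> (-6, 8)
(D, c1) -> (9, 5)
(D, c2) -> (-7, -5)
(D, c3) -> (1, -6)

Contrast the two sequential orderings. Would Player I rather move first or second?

first

If Player I leads: Column's best replies are A→c2, B→c1, C→c3, D→c1; Player I's induced payoffs -4, -1, -6, 9; outcome (D, c1), payoffs (9, 5).
If Column leads: Player I's best replies are c1→D, c2→B, c3→D; Column's induced payoffs 5, 8, -6; outcome (B, c2), payoffs (0, 8).
Player I gets 9 moving first and 0 moving second, so Player I prefers to move first.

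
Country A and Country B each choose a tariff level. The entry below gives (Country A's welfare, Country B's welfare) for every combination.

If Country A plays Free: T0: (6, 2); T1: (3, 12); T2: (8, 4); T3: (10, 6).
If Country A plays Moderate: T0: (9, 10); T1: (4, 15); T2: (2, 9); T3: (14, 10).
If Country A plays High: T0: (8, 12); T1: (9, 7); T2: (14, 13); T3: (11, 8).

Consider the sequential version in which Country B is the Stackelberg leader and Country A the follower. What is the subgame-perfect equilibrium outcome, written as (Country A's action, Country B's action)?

(High, T2)

Backward induction with Country B moving first.
- T0 → Country A plays Moderate (best of 6, 9, 8); Country B gets 10.
- T1 → Country A plays High (best of 3, 4, 9); Country B gets 7.
- T2 → Country A plays High (best of 8, 2, 14); Country B gets 13.
- T3 → Country A plays Moderate (best of 10, 14, 11); Country B gets 10.
Maximizing over 10, 7, 13, 10, Country B chooses T2. Subgame-perfect outcome: (High, T2) with payoffs (14, 13).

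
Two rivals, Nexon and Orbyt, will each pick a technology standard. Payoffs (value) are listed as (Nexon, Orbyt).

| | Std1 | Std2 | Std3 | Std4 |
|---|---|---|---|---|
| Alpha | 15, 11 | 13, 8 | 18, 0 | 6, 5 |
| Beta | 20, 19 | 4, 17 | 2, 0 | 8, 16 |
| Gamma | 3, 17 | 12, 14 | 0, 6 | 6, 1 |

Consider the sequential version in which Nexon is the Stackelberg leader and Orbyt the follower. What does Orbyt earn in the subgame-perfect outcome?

19

Orbyt best-responds to each possible Nexon move:
- Alpha: BR = Std1, leader payoff 15.
- Beta: BR = Std1, leader payoff 20.
- Gamma: BR = Std1, leader payoff 3.
Maximizing over 15, 20, 3, Nexon chooses Beta. Subgame-perfect outcome: (Beta, Std1) with payoffs (20, 19).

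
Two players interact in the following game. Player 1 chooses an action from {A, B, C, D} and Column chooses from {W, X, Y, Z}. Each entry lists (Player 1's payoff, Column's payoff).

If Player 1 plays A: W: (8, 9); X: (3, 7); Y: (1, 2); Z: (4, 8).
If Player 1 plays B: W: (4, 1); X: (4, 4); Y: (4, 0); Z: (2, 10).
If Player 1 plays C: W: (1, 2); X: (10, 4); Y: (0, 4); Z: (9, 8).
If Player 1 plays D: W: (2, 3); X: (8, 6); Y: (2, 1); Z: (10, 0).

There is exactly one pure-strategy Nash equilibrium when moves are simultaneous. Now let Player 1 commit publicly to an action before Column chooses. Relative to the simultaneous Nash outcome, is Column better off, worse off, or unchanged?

Work backward from Column's decision.
- A: Column compares 9, 7, 2, 8 and picks W; Player 1 would get 8.
- B: Column compares 1, 4, 0, 10 and picks Z; Player 1 would get 2.
- C: Column compares 2, 4, 4, 8 and picks Z; Player 1 would get 9.
- D: Column compares 3, 6, 1, 0 and picks X; Player 1 would get 8.
Maximizing over 8, 2, 9, 8, Player 1 chooses C. Subgame-perfect outcome: (C, Z) with payoffs (9, 8).
For the simultaneous game, intersect best replies.
Player 1's best replies: W→A; X→C; Y→B; Z→D.
Column's best replies: A→W; B→Z; C→Z; D→X.
Only (A, W) has each player best-responding; Nash payoffs (8, 9).
Column earns 8 sequentially versus 9 at the Nash outcome: worse off.

worse off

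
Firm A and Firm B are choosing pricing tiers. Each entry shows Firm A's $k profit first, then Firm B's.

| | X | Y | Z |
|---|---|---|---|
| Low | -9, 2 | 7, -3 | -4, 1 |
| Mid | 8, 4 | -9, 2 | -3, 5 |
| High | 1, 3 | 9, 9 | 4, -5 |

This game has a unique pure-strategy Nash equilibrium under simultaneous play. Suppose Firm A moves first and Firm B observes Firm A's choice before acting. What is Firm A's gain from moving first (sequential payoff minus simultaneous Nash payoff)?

Solve by backward induction (Firm A leads).
- Low: BR = X, leader payoff -9.
- Mid: BR = Z, leader payoff -3.
- High: BR = Y, leader payoff 9.
Firm A's induced payoffs are -9, -3, 9, so Firm A commits to High. Subgame-perfect outcome: (High, Y) with payoffs (9, 9).
For the simultaneous game, intersect best replies.
Firm A's best replies: X→Mid; Y→High; Z→High.
Firm B's best replies: Low→X; Mid→Z; High→Y.
The unique mutual best reply is (High, Y), giving (9, 9).
Firm A's commitment gain: 9 − 9 = 0.

0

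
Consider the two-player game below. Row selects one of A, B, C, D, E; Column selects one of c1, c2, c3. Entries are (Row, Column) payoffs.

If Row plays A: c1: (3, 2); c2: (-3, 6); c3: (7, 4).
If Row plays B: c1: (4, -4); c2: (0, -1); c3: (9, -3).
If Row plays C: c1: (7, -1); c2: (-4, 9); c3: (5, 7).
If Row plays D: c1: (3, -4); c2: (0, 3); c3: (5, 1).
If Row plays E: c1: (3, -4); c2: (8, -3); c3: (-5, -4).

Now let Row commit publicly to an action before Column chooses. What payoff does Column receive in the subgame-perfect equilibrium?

Backward induction with Row moving first.
- A: BR = c2, leader payoff -3.
- B: BR = c2, leader payoff 0.
- C: BR = c2, leader payoff -4.
- D: BR = c2, leader payoff 0.
- E: BR = c2, leader payoff 8.
Row's induced payoffs are -3, 0, -4, 0, 8, so Row commits to E. Subgame-perfect outcome: (E, c2) with payoffs (8, -3).

-3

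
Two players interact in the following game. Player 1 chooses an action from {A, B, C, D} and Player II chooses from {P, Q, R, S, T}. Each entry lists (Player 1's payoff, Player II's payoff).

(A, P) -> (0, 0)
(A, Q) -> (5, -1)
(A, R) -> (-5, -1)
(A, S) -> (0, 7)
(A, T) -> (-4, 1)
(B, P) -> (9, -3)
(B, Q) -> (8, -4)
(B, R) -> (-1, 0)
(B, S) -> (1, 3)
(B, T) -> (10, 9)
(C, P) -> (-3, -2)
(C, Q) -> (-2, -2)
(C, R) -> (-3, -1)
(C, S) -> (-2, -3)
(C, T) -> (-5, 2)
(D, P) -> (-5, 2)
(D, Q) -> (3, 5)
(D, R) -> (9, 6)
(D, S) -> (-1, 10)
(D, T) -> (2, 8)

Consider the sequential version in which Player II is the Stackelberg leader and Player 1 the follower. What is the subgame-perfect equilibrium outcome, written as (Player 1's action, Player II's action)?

(B, T)

Work backward from Player 1's decision.
- P: Player 1 compares 0, 9, -3, -5 and picks B; Player II would get -3.
- Q: Player 1 compares 5, 8, -2, 3 and picks B; Player II would get -4.
- R: Player 1 compares -5, -1, -3, 9 and picks D; Player II would get 6.
- S: Player 1 compares 0, 1, -2, -1 and picks B; Player II would get 3.
- T: Player 1 compares -4, 10, -5, 2 and picks B; Player II would get 9.
Among -3, -4, 6, 3, 9, the best is 9 at T. Subgame-perfect outcome: (B, T) with payoffs (10, 9).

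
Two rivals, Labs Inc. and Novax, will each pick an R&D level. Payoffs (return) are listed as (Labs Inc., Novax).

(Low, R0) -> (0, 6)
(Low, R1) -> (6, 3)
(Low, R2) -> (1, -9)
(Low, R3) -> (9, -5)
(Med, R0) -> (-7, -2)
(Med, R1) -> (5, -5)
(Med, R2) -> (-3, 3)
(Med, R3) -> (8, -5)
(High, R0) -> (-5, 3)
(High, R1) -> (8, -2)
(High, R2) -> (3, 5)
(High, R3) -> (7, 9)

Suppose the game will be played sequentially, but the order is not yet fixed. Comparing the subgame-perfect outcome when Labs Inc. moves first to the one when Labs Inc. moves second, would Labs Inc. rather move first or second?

first

If Labs Inc. leads: Novax's best replies are Low→R0, Med→R2, High→R3; Labs Inc.'s induced payoffs 0, -3, 7; outcome (High, R3), payoffs (7, 9).
If Novax leads: Labs Inc.'s best replies are R0→Low, R1→High, R2→High, R3→Low; Novax's induced payoffs 6, -2, 5, -5; outcome (Low, R0), payoffs (0, 6).
Labs Inc. gets 7 moving first and 0 moving second, so Labs Inc. prefers to move first.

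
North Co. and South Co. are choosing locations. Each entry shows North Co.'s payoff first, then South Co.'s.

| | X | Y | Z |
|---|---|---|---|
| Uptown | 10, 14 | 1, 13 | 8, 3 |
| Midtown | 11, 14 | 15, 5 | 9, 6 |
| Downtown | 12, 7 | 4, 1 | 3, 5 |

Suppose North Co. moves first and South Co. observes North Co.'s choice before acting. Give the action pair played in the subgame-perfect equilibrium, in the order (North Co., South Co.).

Solve by backward induction (North Co. leads).
- Uptown → South Co. plays X (best of 14, 13, 3); North Co. gets 10.
- Midtown → South Co. plays X (best of 14, 5, 6); North Co. gets 11.
- Downtown → South Co. plays X (best of 7, 1, 5); North Co. gets 12.
North Co.'s induced payoffs are 10, 11, 12, so North Co. commits to Downtown. Subgame-perfect outcome: (Downtown, X) with payoffs (12, 7).

(Downtown, X)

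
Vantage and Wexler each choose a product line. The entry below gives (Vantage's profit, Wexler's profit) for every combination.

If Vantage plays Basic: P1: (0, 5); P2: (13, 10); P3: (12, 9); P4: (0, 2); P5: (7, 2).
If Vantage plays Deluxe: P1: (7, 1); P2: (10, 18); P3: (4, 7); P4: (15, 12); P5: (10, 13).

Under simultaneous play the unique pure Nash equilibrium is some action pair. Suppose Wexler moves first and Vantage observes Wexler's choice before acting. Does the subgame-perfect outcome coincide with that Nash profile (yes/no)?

no

Backward induction with Wexler moving first.
- P1 → Vantage plays Deluxe (best of 0, 7); Wexler gets 1.
- P2 → Vantage plays Basic (best of 13, 10); Wexler gets 10.
- P3 → Vantage plays Basic (best of 12, 4); Wexler gets 9.
- P4 → Vantage plays Deluxe (best of 0, 15); Wexler gets 12.
- P5 → Vantage plays Deluxe (best of 7, 10); Wexler gets 13.
Maximizing over 1, 10, 9, 12, 13, Wexler chooses P5. Subgame-perfect outcome: (Deluxe, P5) with payoffs (10, 13).
Under simultaneous play:
Vantage's best replies: P1→Deluxe; P2→Basic; P3→Basic; P4→Deluxe; P5→Deluxe.
Wexler's best replies: Basic→P2; Deluxe→P2.
The unique mutual best reply is (Basic, P2), giving (13, 10).
Sequential outcome (Deluxe, P5) differs from the Nash profile (Basic, P2).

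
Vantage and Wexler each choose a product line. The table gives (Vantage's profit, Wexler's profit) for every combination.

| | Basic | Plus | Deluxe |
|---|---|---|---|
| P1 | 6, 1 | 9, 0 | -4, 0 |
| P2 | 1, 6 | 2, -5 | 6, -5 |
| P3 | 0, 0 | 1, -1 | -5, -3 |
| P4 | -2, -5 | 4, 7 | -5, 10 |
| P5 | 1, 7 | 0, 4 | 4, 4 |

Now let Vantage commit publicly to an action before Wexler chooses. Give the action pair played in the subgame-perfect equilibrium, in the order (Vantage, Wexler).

(P1, Basic)

Wexler best-responds to each possible Vantage move:
- P1: BR = Basic, leader payoff 6.
- P2: BR = Basic, leader payoff 1.
- P3: BR = Basic, leader payoff 0.
- P4: BR = Deluxe, leader payoff -5.
- P5: BR = Basic, leader payoff 1.
Among 6, 1, 0, -5, 1, the best is 6 at P1. Subgame-perfect outcome: (P1, Basic) with payoffs (6, 1).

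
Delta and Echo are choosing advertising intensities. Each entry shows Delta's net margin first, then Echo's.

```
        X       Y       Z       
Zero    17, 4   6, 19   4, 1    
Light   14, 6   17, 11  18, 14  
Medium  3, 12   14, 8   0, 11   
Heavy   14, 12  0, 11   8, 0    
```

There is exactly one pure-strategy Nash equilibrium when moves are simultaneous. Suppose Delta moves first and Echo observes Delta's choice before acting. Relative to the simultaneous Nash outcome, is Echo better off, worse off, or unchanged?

unchanged

Solve by backward induction (Delta leads).
- Zero → Echo plays Y (best of 4, 19, 1); Delta gets 6.
- Light → Echo plays Z (best of 6, 11, 14); Delta gets 18.
- Medium → Echo plays X (best of 12, 8, 11); Delta gets 3.
- Heavy → Echo plays X (best of 12, 11, 0); Delta gets 14.
Among 6, 18, 3, 14, the best is 18 at Light. Subgame-perfect outcome: (Light, Z) with payoffs (18, 14).
Now find the simultaneous Nash equilibrium.
Delta's best replies: X→Zero; Y→Light; Z→Light.
Echo's best replies: Zero→Y; Light→Z; Medium→X; Heavy→X.
Only (Light, Z) has each player best-responding; Nash payoffs (18, 14).
Echo earns 14 sequentially versus 14 at the Nash outcome: unchanged.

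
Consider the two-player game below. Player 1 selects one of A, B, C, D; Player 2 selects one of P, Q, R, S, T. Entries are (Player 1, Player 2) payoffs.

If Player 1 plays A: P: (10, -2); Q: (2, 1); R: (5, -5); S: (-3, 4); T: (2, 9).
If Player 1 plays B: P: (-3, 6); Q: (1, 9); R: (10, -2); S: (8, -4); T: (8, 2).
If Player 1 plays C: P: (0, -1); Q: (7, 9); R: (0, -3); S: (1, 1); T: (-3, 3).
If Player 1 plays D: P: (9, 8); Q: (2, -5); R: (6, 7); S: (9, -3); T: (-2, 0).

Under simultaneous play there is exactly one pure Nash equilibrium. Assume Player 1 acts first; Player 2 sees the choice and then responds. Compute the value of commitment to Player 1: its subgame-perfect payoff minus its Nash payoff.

2

Work backward from Player 2's decision.
- A: BR = T, leader payoff 2.
- B: BR = Q, leader payoff 1.
- C: BR = Q, leader payoff 7.
- D: BR = P, leader payoff 9.
Player 1's induced payoffs are 2, 1, 7, 9, so Player 1 commits to D. Subgame-perfect outcome: (D, P) with payoffs (9, 8).
For the simultaneous game, intersect best replies.
Player 1's best replies: P→A; Q→C; R→B; S→D; T→B.
Player 2's best replies: A→T; B→Q; C→Q; D→P.
Only (C, Q) has each player best-responding; Nash payoffs (7, 9).
Player 1's commitment gain: 9 − 7 = 2.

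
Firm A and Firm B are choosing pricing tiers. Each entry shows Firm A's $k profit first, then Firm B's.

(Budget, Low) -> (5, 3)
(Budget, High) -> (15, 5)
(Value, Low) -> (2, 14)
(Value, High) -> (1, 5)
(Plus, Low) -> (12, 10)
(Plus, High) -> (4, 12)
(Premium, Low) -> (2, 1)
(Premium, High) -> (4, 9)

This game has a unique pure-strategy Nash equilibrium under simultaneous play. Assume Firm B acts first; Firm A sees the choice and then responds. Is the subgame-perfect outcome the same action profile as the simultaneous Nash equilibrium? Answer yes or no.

no

Backward induction with Firm B moving first.
- Low: BR = Plus, leader payoff 10.
- High: BR = Budget, leader payoff 5.
Among 10, 5, the best is 10 at Low. Subgame-perfect outcome: (Plus, Low) with payoffs (12, 10).
Under simultaneous play:
Firm A's best replies: Low→Plus; High→Budget.
Firm B's best replies: Budget→High; Value→Low; Plus→High; Premium→High.
Only (Budget, High) has each player best-responding; Nash payoffs (15, 5).
Sequential outcome (Plus, Low) differs from the Nash profile (Budget, High).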